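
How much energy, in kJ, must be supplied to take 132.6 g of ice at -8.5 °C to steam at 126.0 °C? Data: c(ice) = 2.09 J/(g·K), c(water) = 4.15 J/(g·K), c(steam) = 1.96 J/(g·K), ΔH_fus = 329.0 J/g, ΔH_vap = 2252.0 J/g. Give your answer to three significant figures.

q = 406 kJ

q1 (heat ice -8.5→0.0 °C): 132.6 × 2.09 × 8.5 = 2356 J
q2 (melt at 0 °C): 132.6 × 329.0 = 43625 J
q3 (heat water 0.0→100.0 °C): 132.6 × 4.15 × 100.0 = 55029 J
q4 (vaporize at 100 °C): 132.6 × 2252.0 = 298615 J
q5 (heat steam 100.0→126.0 °C): 132.6 × 1.96 × 26.0 = 6757 J
Total: 2356 + 43625 + 55029 + 298615 + 6757 = 406382 J = 406 kJ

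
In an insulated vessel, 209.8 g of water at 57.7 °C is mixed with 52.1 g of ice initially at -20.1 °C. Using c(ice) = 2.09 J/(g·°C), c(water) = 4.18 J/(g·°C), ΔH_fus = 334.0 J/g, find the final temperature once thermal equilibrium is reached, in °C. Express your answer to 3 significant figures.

Heat to bring ice to 0 °C and melt it: q₁ = 52.1×2.09×20.1 + 52.1×334.0 = 19590 J
Heat the water can supply cooling to 0 °C: 209.8×4.18×57.7 = 50600.8 J > q₁, so all ice melts.
Energy balance: 209.8×4.18×(57.7 − T) = 19590 + 52.1×4.18×(T − 0)
876.964(57.7 − T) = 19590 + 217.778 T
50600.8 − 19590 = 1094.742 T
T = 31010.8 / 1094.742 = 28.33 °C

T_f = 28.3 °C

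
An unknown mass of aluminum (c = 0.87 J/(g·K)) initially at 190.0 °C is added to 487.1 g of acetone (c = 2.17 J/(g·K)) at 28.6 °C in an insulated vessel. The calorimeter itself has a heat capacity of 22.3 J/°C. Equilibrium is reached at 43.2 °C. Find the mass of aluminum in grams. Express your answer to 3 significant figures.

q_gained = (487.1 × 2.17 + 22.3) × (43.2 − 28.6) = 15760 J
q_lost = m × 0.87 × (190.0 − 43.2) = 127.716 m
m = 15760 / 127.716 = 123 g

m = 123 g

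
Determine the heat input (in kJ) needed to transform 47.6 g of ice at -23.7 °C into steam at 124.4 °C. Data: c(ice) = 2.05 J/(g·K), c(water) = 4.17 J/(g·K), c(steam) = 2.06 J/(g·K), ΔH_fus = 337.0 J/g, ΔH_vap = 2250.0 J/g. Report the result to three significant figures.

q1 (heat ice -23.7→0.0 °C): 47.6 × 2.05 × 23.7 = 2313 J
q2 (melt at 0 °C): 47.6 × 337.0 = 16041 J
q3 (heat water 0.0→100.0 °C): 47.6 × 4.17 × 100.0 = 19849 J
q4 (vaporize at 100 °C): 47.6 × 2250.0 = 107100 J
q5 (heat steam 100.0→124.4 °C): 47.6 × 2.06 × 24.4 = 2393 J
Total: 2313 + 16041 + 19849 + 107100 + 2393 = 147696 J = 148 kJ

q = 148 kJ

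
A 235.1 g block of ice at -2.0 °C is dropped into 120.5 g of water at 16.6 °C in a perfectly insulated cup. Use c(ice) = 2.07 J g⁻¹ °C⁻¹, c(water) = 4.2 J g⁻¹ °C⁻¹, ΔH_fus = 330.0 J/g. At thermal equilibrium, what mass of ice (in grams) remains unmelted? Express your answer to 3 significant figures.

m_ice remaining = 213 g

Heat to warm all ice to 0 °C: 235.1×2.07×2.0 = 973.31 J
Heat released by water cooling to 0 °C: 120.5×4.2×16.6 = 8401.3 J
8401.3 J < 973.31 + 235.1×330.0 = 78556.31 J, so not all ice melts; final T = 0 °C.
Heat left for melting: 8401.3 − 973.31 = 7427.99 J
Mass melted = 7427.99 / 330.0 = 22.51 g
Ice remaining = 235.1 − 22.51 = 212.59 g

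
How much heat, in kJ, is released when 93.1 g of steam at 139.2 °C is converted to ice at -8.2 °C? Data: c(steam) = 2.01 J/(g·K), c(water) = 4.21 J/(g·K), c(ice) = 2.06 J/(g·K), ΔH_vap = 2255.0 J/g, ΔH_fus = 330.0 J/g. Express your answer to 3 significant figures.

q1 (cool steam 139.2→100 °C): 93.1 × 2.01 × 39.2 = 7336 J
q2 (condense at 100 °C): 93.1 × 2255.0 = 209941 J
q3 (cool water 100→0 °C): 93.1 × 4.21 × 100.0 = 39195 J
q4 (freeze at 0 °C): 93.1 × 330.0 = 30723 J
q5 (cool ice 0→-8.2 °C): 93.1 × 2.06 × 8.2 = 1573 J
Total: 7336 + 209941 + 39195 + 30723 + 1573 = 288768 J = 289 kJ

q = 289 kJ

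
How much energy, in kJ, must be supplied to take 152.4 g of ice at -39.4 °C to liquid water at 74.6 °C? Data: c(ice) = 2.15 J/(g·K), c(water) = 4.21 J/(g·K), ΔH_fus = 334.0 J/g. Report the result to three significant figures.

q = 112 kJ

q1 (heat ice -39.4→0.0 °C): 152.4 × 2.15 × 39.4 = 12910 J
q2 (melt at 0 °C): 152.4 × 334.0 = 50902 J
q3 (heat water 0.0→74.6 °C): 152.4 × 4.21 × 74.6 = 47864 J
Total: 12910 + 50902 + 47864 = 111676 J = 112 kJ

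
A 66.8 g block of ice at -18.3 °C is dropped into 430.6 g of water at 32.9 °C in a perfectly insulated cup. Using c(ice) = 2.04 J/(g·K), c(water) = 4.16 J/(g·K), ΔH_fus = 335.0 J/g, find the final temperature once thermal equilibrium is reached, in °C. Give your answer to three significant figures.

Heat to bring ice to 0 °C and melt it: q₁ = 66.8×2.04×18.3 + 66.8×335.0 = 24872 J
Heat the water can supply cooling to 0 °C: 430.6×4.16×32.9 = 58933.6 J > q₁, so all ice melts.
Energy balance: 430.6×4.16×(32.9 − T) = 24872 + 66.8×4.16×(T − 0)
1791.296(32.9 − T) = 24872 + 277.888 T
58933.6 − 24872 = 2069.184 T
T = 34061.6 / 2069.184 = 16.46 °C

T_f = 16.5 °C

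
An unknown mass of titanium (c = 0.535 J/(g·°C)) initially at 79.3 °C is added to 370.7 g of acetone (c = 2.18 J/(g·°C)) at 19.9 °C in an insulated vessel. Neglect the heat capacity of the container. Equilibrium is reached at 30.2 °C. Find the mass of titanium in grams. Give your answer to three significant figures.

m = 317 g

q_gained = (370.7 × 2.18) × (30.2 − 19.9) = 8324 J
q_lost = m × 0.535 × (79.3 − 30.2) = 26.2685 m
m = 8324 / 26.2685 = 317 g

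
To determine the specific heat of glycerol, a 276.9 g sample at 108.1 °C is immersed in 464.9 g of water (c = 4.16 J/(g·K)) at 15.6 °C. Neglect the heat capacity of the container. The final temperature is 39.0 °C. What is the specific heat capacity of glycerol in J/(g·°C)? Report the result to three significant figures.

c = 2.37 J/(g·°C)

q_gained = (464.9 × 4.16) × (39.0 − 15.6) = 45260 J
q_lost = 276.9 × c × (108.1 − 39.0) = 19133.79 c
Set equal: c = 45260 / 19133.79 = 2.37 J/(g·°C)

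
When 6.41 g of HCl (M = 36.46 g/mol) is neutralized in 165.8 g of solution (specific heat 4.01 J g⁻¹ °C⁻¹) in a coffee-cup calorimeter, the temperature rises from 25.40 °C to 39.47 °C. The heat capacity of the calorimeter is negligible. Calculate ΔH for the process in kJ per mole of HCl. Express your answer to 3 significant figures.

ΔH = -53.2 kJ/mol

|ΔT| = |39.47 − 25.40| = 14.07 °C
|q_surr| = (165.8 × 4.01) × 14.07 = 664.858 × 14.07 = 9355 J
n(HCl) = 6.41 / 36.46 = 0.1758 mol
Temperature rose, so q_rxn = −|q_surr| = -9.355 kJ
ΔH = q_rxn / n = -53.21 kJ/mol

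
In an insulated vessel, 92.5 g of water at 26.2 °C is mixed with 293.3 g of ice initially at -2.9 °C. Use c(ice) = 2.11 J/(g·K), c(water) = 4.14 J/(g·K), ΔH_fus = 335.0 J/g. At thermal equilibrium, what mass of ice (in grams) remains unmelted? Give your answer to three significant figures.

Heat to warm all ice to 0 °C: 293.3×2.11×2.9 = 1794.7 J
Heat released by water cooling to 0 °C: 92.5×4.14×26.2 = 10033 J
10033 J < 1794.7 + 293.3×335.0 = 100050.2 J, so not all ice melts; final T = 0 °C.
Heat left for melting: 10033 − 1794.7 = 8238.3 J
Mass melted = 8238.3 / 335.0 = 24.59 g
Ice remaining = 293.3 − 24.59 = 268.71 g

m_ice remaining = 269 g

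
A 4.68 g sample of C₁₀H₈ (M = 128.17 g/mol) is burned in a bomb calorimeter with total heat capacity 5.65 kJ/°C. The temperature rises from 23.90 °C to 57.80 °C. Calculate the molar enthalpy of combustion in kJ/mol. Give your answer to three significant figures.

ΔH = -5250 kJ/mol

ΔT = 57.80 − 23.90 = 33.90 °C
q_cal = C_cal × ΔT = 5.65 × 33.90 = 191.535 kJ
n = 4.68 / 128.17 = 0.03651 mol
q_rxn = −q_cal = -191.535 kJ
ΔH = -191.535 / 0.03651 = -5246 kJ/mol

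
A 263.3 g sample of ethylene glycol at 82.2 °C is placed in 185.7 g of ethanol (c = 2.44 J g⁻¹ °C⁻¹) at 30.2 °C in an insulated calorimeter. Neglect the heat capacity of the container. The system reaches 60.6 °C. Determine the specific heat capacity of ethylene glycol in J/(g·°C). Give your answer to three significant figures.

q_gained = (185.7 × 2.44) × (60.6 − 30.2) = 13770 J
q_lost = 263.3 × c × (82.2 − 60.6) = 5687.28 c
Set equal: c = 13770 / 5687.28 = 2.42 J/(g·°C)

c = 2.42 J/(g·°C)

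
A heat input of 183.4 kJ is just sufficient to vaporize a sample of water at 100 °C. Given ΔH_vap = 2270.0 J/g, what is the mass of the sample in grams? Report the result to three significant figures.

m = q / ΔH_vap = 183400 J / 2270.0 J/g = 80.8 g

m = 80.8 g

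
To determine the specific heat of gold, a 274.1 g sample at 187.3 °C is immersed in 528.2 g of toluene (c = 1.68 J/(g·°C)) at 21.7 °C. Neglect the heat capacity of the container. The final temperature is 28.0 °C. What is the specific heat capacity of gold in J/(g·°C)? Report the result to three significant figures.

c = 0.128 J/(g·°C)

q_gained = (528.2 × 1.68) × (28.0 − 21.7) = 5590 J
q_lost = 274.1 × c × (187.3 − 28.0) = 43664.13 c
Set equal: c = 5590 / 43664.13 = 0.128 J/(g·°C)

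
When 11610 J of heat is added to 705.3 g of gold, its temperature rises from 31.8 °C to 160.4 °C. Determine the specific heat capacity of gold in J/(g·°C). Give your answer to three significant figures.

c = q / (m ΔT) = 11610 / (705.3 × 128.6)
c = 11610 / 90701.58 = 0.128 J/(g·°C)

c = 0.128 J/(g·°C)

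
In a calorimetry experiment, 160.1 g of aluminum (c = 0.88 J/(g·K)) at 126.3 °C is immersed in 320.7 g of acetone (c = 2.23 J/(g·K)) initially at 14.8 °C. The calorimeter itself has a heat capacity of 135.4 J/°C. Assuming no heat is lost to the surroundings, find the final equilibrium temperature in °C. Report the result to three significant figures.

T_f = 30.6 °C

Heat lost by aluminum = heat gained by acetone + calorimeter.
(160.1)(0.88)(126.3 − T) = [(320.7)(2.23) + 135.4](T − 14.8)
140.888 (126.3 − T) = 850.561 (T − 14.8)
17794 − 140.888 T = 850.561 T − 12588
30382 = 991.449 T
T = 30.64 °C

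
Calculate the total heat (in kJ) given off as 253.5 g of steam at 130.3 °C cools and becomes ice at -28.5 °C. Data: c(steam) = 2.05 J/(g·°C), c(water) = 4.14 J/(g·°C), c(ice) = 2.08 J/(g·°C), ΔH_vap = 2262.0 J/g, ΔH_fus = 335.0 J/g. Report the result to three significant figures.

q1 (cool steam 130.3→100 °C): 253.5 × 2.05 × 30.3 = 15746 J
q2 (condense at 100 °C): 253.5 × 2262.0 = 573417 J
q3 (cool water 100→0 °C): 253.5 × 4.14 × 100.0 = 104949 J
q4 (freeze at 0 °C): 253.5 × 335.0 = 84923 J
q5 (cool ice 0→-28.5 °C): 253.5 × 2.08 × 28.5 = 15027 J
Total: 15746 + 573417 + 104949 + 84923 + 15027 = 794062 J = 794 kJ

q = 794 kJ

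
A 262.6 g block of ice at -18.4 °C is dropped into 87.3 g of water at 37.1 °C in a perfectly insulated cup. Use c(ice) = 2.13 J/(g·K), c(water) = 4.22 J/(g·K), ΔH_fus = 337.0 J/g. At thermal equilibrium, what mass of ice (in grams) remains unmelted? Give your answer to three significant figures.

m_ice remaining = 253 g

Heat to warm all ice to 0 °C: 262.6×2.13×18.4 = 10292 J
Heat released by water cooling to 0 °C: 87.3×4.22×37.1 = 13668 J
13668 J < 10292 + 262.6×337.0 = 98788.2 J, so not all ice melts; final T = 0 °C.
Heat left for melting: 13668 − 10292 = 3376 J
Mass melted = 3376 / 337.0 = 10.02 g
Ice remaining = 262.6 − 10.02 = 252.58 g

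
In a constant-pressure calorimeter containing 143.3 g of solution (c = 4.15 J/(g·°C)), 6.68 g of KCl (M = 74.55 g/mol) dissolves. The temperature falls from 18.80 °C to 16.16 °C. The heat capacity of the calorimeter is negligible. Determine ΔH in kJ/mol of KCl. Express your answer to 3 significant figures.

ΔH = 17.5 kJ/mol

|ΔT| = |16.16 − 18.80| = 2.64 °C
|q_surr| = (143.3 × 4.15) × 2.64 = 594.695 × 2.64 = 1570 J
n(KCl) = 6.68 / 74.55 = 0.08960 mol
Temperature fell, so q_rxn = +|q_surr| = 1.570 kJ
ΔH = q_rxn / n = 17.52 kJ/mol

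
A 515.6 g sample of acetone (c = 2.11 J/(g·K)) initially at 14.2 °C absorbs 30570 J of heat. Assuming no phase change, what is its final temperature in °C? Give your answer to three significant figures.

ΔT = q / (m c) = 30570 / (515.6 × 2.11) = 28.10 °C
T_f = 14.2 + 28.10 = 42.30 °C

T_f = 42.3 °C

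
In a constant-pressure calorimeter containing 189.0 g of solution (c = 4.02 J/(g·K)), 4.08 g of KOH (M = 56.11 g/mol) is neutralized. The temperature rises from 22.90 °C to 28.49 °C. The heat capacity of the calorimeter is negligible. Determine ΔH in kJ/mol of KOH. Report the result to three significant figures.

ΔH = -58.4 kJ/mol

|ΔT| = |28.49 − 22.90| = 5.59 °C
|q_surr| = (189.0 × 4.02) × 5.59 = 759.78 × 5.59 = 4247 J
n(KOH) = 4.08 / 56.11 = 0.07271 mol
Temperature rose, so q_rxn = −|q_surr| = -4.247 kJ
ΔH = q_rxn / n = -58.41 kJ/mol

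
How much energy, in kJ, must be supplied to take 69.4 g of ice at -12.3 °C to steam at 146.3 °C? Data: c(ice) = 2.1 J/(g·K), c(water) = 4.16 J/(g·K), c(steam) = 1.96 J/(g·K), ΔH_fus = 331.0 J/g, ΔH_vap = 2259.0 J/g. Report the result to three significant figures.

q = 217 kJ

q1 (heat ice -12.3→0.0 °C): 69.4 × 2.1 × 12.3 = 1793 J
q2 (melt at 0 °C): 69.4 × 331.0 = 22971 J
q3 (heat water 0.0→100.0 °C): 69.4 × 4.16 × 100.0 = 28870 J
q4 (vaporize at 100 °C): 69.4 × 2259.0 = 156775 J
q5 (heat steam 100.0→146.3 °C): 69.4 × 1.96 × 46.3 = 6298 J
Total: 1793 + 22971 + 28870 + 156775 + 6298 = 216707 J = 217 kJ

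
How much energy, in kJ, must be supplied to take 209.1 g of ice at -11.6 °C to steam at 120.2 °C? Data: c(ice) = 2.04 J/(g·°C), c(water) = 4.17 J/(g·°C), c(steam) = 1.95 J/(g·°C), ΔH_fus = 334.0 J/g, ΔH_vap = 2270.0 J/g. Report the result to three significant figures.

q = 645 kJ

q1 (heat ice -11.6→0.0 °C): 209.1 × 2.04 × 11.6 = 4948 J
q2 (melt at 0 °C): 209.1 × 334.0 = 69839 J
q3 (heat water 0.0→100.0 °C): 209.1 × 4.17 × 100.0 = 87195 J
q4 (vaporize at 100 °C): 209.1 × 2270.0 = 474657 J
q5 (heat steam 100.0→120.2 °C): 209.1 × 1.95 × 20.2 = 8236 J
Total: 4948 + 69839 + 87195 + 474657 + 8236 = 644875 J = 645 kJ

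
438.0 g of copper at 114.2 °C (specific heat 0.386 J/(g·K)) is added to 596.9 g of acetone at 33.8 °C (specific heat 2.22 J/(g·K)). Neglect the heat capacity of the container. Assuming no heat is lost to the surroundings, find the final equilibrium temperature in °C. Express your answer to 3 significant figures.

Heat lost by copper = heat gained by acetone.
(438.0)(0.386)(114.2 − T) = (596.9)(2.22)(T − 33.8)
169.068 (114.2 − T) = 1325.118 (T − 33.8)
19308 − 169.068 T = 1325.118 T − 44789
64097 = 1494.186 T
T = 42.90 °C

T_f = 42.9 °C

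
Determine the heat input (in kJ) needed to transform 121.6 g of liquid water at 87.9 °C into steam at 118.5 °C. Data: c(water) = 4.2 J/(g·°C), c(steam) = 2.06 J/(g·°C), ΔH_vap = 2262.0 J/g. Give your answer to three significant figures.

q = 286 kJ

q1 (heat water 87.9→100.0 °C): 121.6 × 4.2 × 12.1 = 6180 J
q2 (vaporize at 100 °C): 121.6 × 2262.0 = 275059 J
q3 (heat steam 100.0→118.5 °C): 121.6 × 2.06 × 18.5 = 4634 J
Total: 6180 + 275059 + 4634 = 285873 J = 286 kJ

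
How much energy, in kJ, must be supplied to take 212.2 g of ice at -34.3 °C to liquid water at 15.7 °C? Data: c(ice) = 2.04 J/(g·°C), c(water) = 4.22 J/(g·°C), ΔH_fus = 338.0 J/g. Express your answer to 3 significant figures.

q1 (heat ice -34.3→0.0 °C): 212.2 × 2.04 × 34.3 = 14848 J
q2 (melt at 0 °C): 212.2 × 338.0 = 71724 J
q3 (heat water 0.0→15.7 °C): 212.2 × 4.22 × 15.7 = 14059 J
Total: 14848 + 71724 + 14059 = 100631 J = 101 kJ

q = 101 kJ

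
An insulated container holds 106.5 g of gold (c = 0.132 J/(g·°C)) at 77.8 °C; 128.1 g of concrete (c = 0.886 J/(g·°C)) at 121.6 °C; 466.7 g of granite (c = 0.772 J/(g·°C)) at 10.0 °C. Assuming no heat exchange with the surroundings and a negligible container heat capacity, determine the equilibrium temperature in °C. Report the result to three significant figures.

Σ mᵢcᵢ(T − Tᵢ) = 0  ⇒  T = Σ mᵢcᵢTᵢ / Σ mᵢcᵢ
Σ mᵢcᵢ = 106.5×0.132 + 128.1×0.886 + 466.7×0.772 = 487.8470
Σ mᵢcᵢTᵢ = 14.058×77.8 + 113.4966×121.6 + 360.2924×10.0 = 18498
T = 18498 / 487.8470 = 37.92 °C

T_f = 37.9 °C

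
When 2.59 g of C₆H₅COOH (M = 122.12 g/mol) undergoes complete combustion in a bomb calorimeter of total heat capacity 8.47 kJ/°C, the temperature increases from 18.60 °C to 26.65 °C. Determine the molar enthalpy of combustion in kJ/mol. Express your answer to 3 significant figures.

ΔH = -3210 kJ/mol

ΔT = 26.65 − 18.60 = 8.05 °C
q_cal = C_cal × ΔT = 8.47 × 8.05 = 68.1835 kJ
n = 2.59 / 122.12 = 0.02121 mol
q_rxn = −q_cal = -68.1835 kJ
ΔH = -68.1835 / 0.02121 = -3214.7 kJ/mol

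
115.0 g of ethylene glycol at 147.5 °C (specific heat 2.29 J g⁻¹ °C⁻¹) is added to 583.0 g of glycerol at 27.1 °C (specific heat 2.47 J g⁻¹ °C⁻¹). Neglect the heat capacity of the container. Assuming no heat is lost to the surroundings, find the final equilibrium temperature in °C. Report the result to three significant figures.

T_f = 45.7 °C

Heat lost by ethylene glycol = heat gained by glycerol.
(115.0)(2.29)(147.5 − T) = (583.0)(2.47)(T − 27.1)
263.35 (147.5 − T) = 1440.01 (T − 27.1)
38844 − 263.35 T = 1440.01 T − 39024
77868 = 1703.36 T
T = 45.71 °C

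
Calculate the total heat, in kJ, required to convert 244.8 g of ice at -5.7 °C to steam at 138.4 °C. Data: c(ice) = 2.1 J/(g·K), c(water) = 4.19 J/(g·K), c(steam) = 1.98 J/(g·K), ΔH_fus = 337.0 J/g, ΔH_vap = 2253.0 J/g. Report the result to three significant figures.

q1 (heat ice -5.7→0.0 °C): 244.8 × 2.1 × 5.7 = 2930 J
q2 (melt at 0 °C): 244.8 × 337.0 = 82498 J
q3 (heat water 0.0→100.0 °C): 244.8 × 4.19 × 100.0 = 102571 J
q4 (vaporize at 100 °C): 244.8 × 2253.0 = 551534 J
q5 (heat steam 100.0→138.4 °C): 244.8 × 1.98 × 38.4 = 18613 J
Total: 2930 + 82498 + 102571 + 551534 + 18613 = 758146 J = 758 kJ

q = 758 kJ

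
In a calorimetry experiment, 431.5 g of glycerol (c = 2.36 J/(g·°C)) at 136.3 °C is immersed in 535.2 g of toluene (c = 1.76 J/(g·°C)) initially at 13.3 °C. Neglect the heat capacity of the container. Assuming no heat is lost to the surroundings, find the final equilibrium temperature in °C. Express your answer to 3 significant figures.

T_f = 77.2 °C

Heat lost by glycerol = heat gained by toluene.
(431.5)(2.36)(136.3 − T) = (535.2)(1.76)(T − 13.3)
1018.34 (136.3 − T) = 941.952 (T − 13.3)
138800 − 1018.34 T = 941.952 T − 12528
151328 = 1960.292 T
T = 77.20 °C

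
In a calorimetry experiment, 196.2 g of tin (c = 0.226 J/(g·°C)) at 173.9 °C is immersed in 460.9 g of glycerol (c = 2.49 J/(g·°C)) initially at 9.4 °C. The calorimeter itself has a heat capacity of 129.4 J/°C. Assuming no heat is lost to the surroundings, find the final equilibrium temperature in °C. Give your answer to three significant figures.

T_f = 14.9 °C

Heat lost by tin = heat gained by glycerol + calorimeter.
(196.2)(0.226)(173.9 − T) = [(460.9)(2.49) + 129.4](T − 9.4)
44.3412 (173.9 − T) = 1277.041 (T − 9.4)
7710.9 − 44.3412 T = 1277.041 T − 12004
19714.9 = 1321.3822 T
T = 14.92 °C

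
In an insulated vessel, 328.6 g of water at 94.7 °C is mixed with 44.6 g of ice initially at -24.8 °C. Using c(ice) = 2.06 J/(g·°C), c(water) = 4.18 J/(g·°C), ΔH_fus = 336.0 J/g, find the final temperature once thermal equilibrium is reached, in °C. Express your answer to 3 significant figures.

Heat to bring ice to 0 °C and melt it: q₁ = 44.6×2.06×24.8 + 44.6×336.0 = 17264 J
Heat the water can supply cooling to 0 °C: 328.6×4.18×94.7 = 130075 J > q₁, so all ice melts.
Energy balance: 328.6×4.18×(94.7 − T) = 17264 + 44.6×4.18×(T − 0)
1373.548(94.7 − T) = 17264 + 186.428 T
130075 − 17264 = 1559.976 T
T = 112811 / 1559.976 = 72.32 °C

T_f = 72.3 °C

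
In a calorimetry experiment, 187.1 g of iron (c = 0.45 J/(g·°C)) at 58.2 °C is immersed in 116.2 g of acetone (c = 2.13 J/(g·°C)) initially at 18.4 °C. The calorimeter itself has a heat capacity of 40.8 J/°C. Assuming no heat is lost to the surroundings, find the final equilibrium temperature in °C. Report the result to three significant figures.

T_f = 27.4 °C

Heat lost by iron = heat gained by acetone + calorimeter.
(187.1)(0.45)(58.2 − T) = [(116.2)(2.13) + 40.8](T − 18.4)
84.195 (58.2 − T) = 288.306 (T − 18.4)
4900.1 − 84.195 T = 288.306 T − 5304.8
10204.9 = 372.501 T
T = 27.40 °C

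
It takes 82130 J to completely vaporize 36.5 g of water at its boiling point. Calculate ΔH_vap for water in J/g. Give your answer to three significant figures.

ΔH_vap = q / m = 82130 / 36.5 = 2250 J/g

ΔH_vap = 2250 J/g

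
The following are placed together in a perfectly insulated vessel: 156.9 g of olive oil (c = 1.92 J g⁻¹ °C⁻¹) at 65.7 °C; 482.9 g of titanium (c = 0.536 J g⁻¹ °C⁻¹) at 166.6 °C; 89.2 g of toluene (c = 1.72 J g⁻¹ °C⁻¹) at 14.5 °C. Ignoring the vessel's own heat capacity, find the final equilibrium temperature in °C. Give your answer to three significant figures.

Σ mᵢcᵢ(T − Tᵢ) = 0  ⇒  T = Σ mᵢcᵢTᵢ / Σ mᵢcᵢ
Σ mᵢcᵢ = 156.9×1.92 + 482.9×0.536 + 89.2×1.72 = 713.5064
Σ mᵢcᵢTᵢ = 301.248×65.7 + 258.8344×166.6 + 153.424×14.5 = 65138
T = 65138 / 713.5064 = 91.29 °C

T_f = 91.3 °C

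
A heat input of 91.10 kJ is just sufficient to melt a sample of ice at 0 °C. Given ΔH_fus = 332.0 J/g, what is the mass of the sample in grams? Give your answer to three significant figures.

m = 274 g

m = q / ΔH_fus = 91100 J / 332.0 J/g = 274 g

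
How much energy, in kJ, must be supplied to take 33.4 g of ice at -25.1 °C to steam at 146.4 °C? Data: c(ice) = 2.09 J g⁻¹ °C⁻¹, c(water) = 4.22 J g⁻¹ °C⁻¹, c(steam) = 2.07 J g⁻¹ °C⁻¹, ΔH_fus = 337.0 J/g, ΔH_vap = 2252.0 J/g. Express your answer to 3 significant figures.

q = 106 kJ

q1 (heat ice -25.1→0.0 °C): 33.4 × 2.09 × 25.1 = 1752 J
q2 (melt at 0 °C): 33.4 × 337.0 = 11256 J
q3 (heat water 0.0→100.0 °C): 33.4 × 4.22 × 100.0 = 14095 J
q4 (vaporize at 100 °C): 33.4 × 2252.0 = 75217 J
q5 (heat steam 100.0→146.4 °C): 33.4 × 2.07 × 46.4 = 3208 J
Total: 1752 + 11256 + 14095 + 75217 + 3208 = 105528 J = 106 kJ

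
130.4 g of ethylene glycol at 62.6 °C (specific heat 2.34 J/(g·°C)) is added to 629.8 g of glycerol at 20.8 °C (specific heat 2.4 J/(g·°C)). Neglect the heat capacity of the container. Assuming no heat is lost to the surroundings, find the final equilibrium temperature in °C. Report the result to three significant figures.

Heat lost by ethylene glycol = heat gained by glycerol.
(130.4)(2.34)(62.6 − T) = (629.8)(2.4)(T − 20.8)
305.136 (62.6 − T) = 1511.52 (T − 20.8)
19102 − 305.136 T = 1511.52 T − 31440
50542 = 1816.656 T
T = 27.82 °C

T_f = 27.8 °C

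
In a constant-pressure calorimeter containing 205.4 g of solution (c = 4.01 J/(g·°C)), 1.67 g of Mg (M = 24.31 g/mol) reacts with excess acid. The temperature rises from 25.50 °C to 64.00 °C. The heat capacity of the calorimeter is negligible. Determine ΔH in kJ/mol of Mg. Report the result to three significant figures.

|ΔT| = |64.00 − 25.50| = 38.50 °C
|q_surr| = (205.4 × 4.01) × 38.50 = 823.654 × 38.50 = 31710 J
n(Mg) = 1.67 / 24.31 = 0.06870 mol
Temperature rose, so q_rxn = −|q_surr| = -31.71 kJ
ΔH = q_rxn / n = -461.6 kJ/mol

ΔH = -462 kJ/mol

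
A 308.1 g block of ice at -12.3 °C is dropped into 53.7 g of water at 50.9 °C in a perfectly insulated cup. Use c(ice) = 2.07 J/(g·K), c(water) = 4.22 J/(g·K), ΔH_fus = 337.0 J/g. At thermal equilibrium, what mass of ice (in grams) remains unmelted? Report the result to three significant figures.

m_ice remaining = 297 g

Heat to warm all ice to 0 °C: 308.1×2.07×12.3 = 7844.5 J
Heat released by water cooling to 0 °C: 53.7×4.22×50.9 = 11535 J
11535 J < 7844.5 + 308.1×337.0 = 111674.2 J, so not all ice melts; final T = 0 °C.
Heat left for melting: 11535 − 7844.5 = 3690.5 J
Mass melted = 3690.5 / 337.0 = 10.95 g
Ice remaining = 308.1 − 10.95 = 297.15 g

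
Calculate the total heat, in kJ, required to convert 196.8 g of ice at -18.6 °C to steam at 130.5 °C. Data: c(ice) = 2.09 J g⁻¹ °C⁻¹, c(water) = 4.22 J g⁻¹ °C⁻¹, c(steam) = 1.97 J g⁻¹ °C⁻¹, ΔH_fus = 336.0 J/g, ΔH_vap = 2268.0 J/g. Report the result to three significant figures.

q1 (heat ice -18.6→0.0 °C): 196.8 × 2.09 × 18.6 = 7650 J
q2 (melt at 0 °C): 196.8 × 336.0 = 66125 J
q3 (heat water 0.0→100.0 °C): 196.8 × 4.22 × 100.0 = 83050 J
q4 (vaporize at 100 °C): 196.8 × 2268.0 = 446342 J
q5 (heat steam 100.0→130.5 °C): 196.8 × 1.97 × 30.5 = 11825 J
Total: 7650 + 66125 + 83050 + 446342 + 11825 = 614992 J = 615 kJ

q = 615 kJ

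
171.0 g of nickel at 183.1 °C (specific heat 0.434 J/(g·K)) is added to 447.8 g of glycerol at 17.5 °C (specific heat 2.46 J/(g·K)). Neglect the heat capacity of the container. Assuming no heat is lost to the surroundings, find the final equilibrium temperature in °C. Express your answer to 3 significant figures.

Heat lost by nickel = heat gained by glycerol.
(171.0)(0.434)(183.1 − T) = (447.8)(2.46)(T − 17.5)
74.214 (183.1 − T) = 1101.588 (T − 17.5)
13589 − 74.214 T = 1101.588 T − 19278
32867 = 1175.802 T
T = 27.95 °C

T_f = 28.0 °C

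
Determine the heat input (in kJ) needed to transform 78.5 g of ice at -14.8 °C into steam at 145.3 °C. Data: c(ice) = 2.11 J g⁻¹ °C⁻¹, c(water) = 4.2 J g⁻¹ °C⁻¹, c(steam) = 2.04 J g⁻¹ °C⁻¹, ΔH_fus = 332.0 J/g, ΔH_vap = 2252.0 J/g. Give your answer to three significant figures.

q = 246 kJ

q1 (heat ice -14.8→0.0 °C): 78.5 × 2.11 × 14.8 = 2451 J
q2 (melt at 0 °C): 78.5 × 332.0 = 26062 J
q3 (heat water 0.0→100.0 °C): 78.5 × 4.2 × 100.0 = 32970 J
q4 (vaporize at 100 °C): 78.5 × 2252.0 = 176782 J
q5 (heat steam 100.0→145.3 °C): 78.5 × 2.04 × 45.3 = 7254 J
Total: 2451 + 26062 + 32970 + 176782 + 7254 = 245519 J = 246 kJ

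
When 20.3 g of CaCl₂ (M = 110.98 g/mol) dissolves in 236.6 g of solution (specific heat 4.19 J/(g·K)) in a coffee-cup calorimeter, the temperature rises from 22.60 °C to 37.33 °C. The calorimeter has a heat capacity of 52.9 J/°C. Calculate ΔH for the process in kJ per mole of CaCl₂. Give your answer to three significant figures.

|ΔT| = |37.33 − 22.60| = 14.73 °C
|q_surr| = (236.6 × 4.19 + 52.9) × 14.73 = 1044.254 × 14.73 = 15380 J
n(CaCl₂) = 20.3 / 110.98 = 0.1829 mol
Temperature rose, so q_rxn = −|q_surr| = -15.38 kJ
ΔH = q_rxn / n = -84.09 kJ/mol

ΔH = -84.1 kJ/mol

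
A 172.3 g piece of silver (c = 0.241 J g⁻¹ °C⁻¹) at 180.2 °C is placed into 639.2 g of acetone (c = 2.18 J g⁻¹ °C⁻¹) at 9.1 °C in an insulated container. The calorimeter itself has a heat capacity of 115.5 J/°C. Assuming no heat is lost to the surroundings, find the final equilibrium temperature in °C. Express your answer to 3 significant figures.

T_f = 13.7 °C

Heat lost by silver = heat gained by acetone + calorimeter.
(172.3)(0.241)(180.2 − T) = [(639.2)(2.18) + 115.5](T − 9.1)
41.5243 (180.2 − T) = 1508.956 (T − 9.1)
7482.7 − 41.5243 T = 1508.956 T − 13731
21213.7 = 1550.4803 T
T = 13.68 °C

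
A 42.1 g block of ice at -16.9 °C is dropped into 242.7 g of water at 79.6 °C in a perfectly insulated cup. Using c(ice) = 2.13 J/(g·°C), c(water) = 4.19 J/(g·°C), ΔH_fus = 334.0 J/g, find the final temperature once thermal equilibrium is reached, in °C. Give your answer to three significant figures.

Heat to bring ice to 0 °C and melt it: q₁ = 42.1×2.13×16.9 + 42.1×334.0 = 15577 J
Heat the water can supply cooling to 0 °C: 242.7×4.19×79.6 = 80946.3 J > q₁, so all ice melts.
Energy balance: 242.7×4.19×(79.6 − T) = 15577 + 42.1×4.19×(T − 0)
1016.913(79.6 − T) = 15577 + 176.399 T
80946.3 − 15577 = 1193.312 T
T = 65369.3 / 1193.312 = 54.78 °C

T_f = 54.8 °C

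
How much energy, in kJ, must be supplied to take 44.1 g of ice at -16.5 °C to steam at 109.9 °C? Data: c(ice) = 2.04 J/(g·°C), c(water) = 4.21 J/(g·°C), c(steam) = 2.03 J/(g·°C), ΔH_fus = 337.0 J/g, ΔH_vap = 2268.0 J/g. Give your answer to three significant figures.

q1 (heat ice -16.5→0.0 °C): 44.1 × 2.04 × 16.5 = 1484 J
q2 (melt at 0 °C): 44.1 × 337.0 = 14862 J
q3 (heat water 0.0→100.0 °C): 44.1 × 4.21 × 100.0 = 18566 J
q4 (vaporize at 100 °C): 44.1 × 2268.0 = 100019 J
q5 (heat steam 100.0→109.9 °C): 44.1 × 2.03 × 9.9 = 886 J
Total: 1484 + 14862 + 18566 + 100019 + 886 = 135817 J = 136 kJ

q = 136 kJ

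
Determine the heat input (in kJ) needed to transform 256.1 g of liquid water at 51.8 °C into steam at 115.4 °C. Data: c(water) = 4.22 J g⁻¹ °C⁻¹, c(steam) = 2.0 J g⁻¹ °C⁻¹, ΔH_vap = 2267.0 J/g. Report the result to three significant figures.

q = 641 kJ

q1 (heat water 51.8→100.0 °C): 256.1 × 4.22 × 48.2 = 52092 J
q2 (vaporize at 100 °C): 256.1 × 2267.0 = 580579 J
q3 (heat steam 100.0→115.4 °C): 256.1 × 2.0 × 15.4 = 7888 J
Total: 52092 + 580579 + 7888 = 640559 J = 641 kJ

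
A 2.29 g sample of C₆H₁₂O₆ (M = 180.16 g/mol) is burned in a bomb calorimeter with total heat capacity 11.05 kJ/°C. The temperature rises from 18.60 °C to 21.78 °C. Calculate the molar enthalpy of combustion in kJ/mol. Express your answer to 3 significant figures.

ΔH = -2760 kJ/mol

ΔT = 21.78 − 18.60 = 3.18 °C
q_cal = C_cal × ΔT = 11.05 × 3.18 = 35.139 kJ
n = 2.29 / 180.16 = 0.01271 mol
q_rxn = −q_cal = -35.139 kJ
ΔH = -35.139 / 0.01271 = -2764.7 kJ/mol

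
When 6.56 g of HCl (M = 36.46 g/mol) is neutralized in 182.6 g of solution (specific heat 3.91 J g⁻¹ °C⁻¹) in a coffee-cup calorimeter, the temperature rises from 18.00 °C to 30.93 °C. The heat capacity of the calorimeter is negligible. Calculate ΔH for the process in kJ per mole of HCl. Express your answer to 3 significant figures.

|ΔT| = |30.93 − 18.00| = 12.93 °C
|q_surr| = (182.6 × 3.91) × 12.93 = 713.966 × 12.93 = 9232 J
n(HCl) = 6.56 / 36.46 = 0.1799 mol
Temperature rose, so q_rxn = −|q_surr| = -9.232 kJ
ΔH = q_rxn / n = -51.32 kJ/mol

ΔH = -51.3 kJ/mol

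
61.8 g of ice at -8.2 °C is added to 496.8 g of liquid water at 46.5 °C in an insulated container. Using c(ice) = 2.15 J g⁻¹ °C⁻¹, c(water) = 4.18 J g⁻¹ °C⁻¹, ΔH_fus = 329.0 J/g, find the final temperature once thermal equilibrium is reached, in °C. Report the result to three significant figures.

T_f = 32.2 °C

Heat to bring ice to 0 °C and melt it: q₁ = 61.8×2.15×8.2 + 61.8×329.0 = 21422 J
Heat the water can supply cooling to 0 °C: 496.8×4.18×46.5 = 96563.0 J > q₁, so all ice melts.
Energy balance: 496.8×4.18×(46.5 − T) = 21422 + 61.8×4.18×(T − 0)
2076.624(46.5 − T) = 21422 + 258.324 T
96563.0 − 21422 = 2334.948 T
T = 75141.0 / 2334.948 = 32.18 °C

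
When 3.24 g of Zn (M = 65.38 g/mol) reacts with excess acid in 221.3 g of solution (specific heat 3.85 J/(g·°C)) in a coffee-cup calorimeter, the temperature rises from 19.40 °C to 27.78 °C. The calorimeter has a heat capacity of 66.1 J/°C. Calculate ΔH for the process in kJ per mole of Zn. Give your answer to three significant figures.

ΔH = -155 kJ/mol

|ΔT| = |27.78 − 19.40| = 8.38 °C
|q_surr| = (221.3 × 3.85 + 66.1) × 8.38 = 918.105 × 8.38 = 7694 J
n(Zn) = 3.24 / 65.38 = 0.04956 mol
Temperature rose, so q_rxn = −|q_surr| = -7.694 kJ
ΔH = q_rxn / n = -155.2 kJ/mol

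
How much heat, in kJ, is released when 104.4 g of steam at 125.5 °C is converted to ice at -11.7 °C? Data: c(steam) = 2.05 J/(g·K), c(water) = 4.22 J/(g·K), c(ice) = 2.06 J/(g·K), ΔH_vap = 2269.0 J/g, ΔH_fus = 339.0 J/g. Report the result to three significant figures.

q1 (cool steam 125.5→100 °C): 104.4 × 2.05 × 25.5 = 5458 J
q2 (condense at 100 °C): 104.4 × 2269.0 = 236884 J
q3 (cool water 100→0 °C): 104.4 × 4.22 × 100.0 = 44057 J
q4 (freeze at 0 °C): 104.4 × 339.0 = 35392 J
q5 (cool ice 0→-11.7 °C): 104.4 × 2.06 × 11.7 = 2516 J
Total: 5458 + 236884 + 44057 + 35392 + 2516 = 324307 J = 324 kJ

q = 324 kJ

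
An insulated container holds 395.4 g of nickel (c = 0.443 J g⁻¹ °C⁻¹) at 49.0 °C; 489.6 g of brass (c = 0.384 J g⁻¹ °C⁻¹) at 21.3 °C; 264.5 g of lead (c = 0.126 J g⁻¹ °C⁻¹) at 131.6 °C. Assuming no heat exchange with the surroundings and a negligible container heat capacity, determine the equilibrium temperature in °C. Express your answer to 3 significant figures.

T_f = 42.8 °C

Σ mᵢcᵢ(T − Tᵢ) = 0  ⇒  T = Σ mᵢcᵢTᵢ / Σ mᵢcᵢ
Σ mᵢcᵢ = 395.4×0.443 + 489.6×0.384 + 264.5×0.126 = 396.4956
Σ mᵢcᵢTᵢ = 175.1622×49.0 + 188.0064×21.3 + 33.327×131.6 = 16973
T = 16973 / 396.4956 = 42.81 °C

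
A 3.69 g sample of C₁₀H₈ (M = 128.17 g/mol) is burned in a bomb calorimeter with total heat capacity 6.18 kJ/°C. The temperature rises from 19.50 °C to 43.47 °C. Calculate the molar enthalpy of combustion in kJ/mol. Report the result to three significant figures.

ΔT = 43.47 − 19.50 = 23.97 °C
q_cal = C_cal × ΔT = 6.18 × 23.97 = 148.1346 kJ
n = 3.69 / 128.17 = 0.02879 mol
q_rxn = −q_cal = -148.1346 kJ
ΔH = -148.1346 / 0.02879 = -5145 kJ/mol

ΔH = -5150 kJ/mol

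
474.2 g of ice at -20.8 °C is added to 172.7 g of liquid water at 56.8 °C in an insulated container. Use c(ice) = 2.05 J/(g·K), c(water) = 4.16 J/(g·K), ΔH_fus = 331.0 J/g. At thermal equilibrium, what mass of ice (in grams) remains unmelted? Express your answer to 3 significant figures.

m_ice remaining = 412 g

Heat to warm all ice to 0 °C: 474.2×2.05×20.8 = 20220 J
Heat released by water cooling to 0 °C: 172.7×4.16×56.8 = 40807 J
40807 J < 20220 + 474.2×331.0 = 177180.2 J, so not all ice melts; final T = 0 °C.
Heat left for melting: 40807 − 20220 = 20587 J
Mass melted = 20587 / 331.0 = 62.20 g
Ice remaining = 474.2 − 62.20 = 412.00 g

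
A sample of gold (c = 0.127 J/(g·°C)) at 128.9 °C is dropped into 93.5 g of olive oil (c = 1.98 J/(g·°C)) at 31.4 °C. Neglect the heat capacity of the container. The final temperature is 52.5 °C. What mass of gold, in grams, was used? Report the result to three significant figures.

q_gained = (93.5 × 1.98) × (52.5 − 31.4) = 3906 J
q_lost = m × 0.127 × (128.9 − 52.5) = 9.7028 m
m = 3906 / 9.7028 = 403 g

m = 403 g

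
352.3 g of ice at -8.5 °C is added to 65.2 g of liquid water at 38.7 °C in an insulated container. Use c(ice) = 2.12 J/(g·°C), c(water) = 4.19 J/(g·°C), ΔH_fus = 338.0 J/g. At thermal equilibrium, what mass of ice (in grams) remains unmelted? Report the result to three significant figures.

Heat to warm all ice to 0 °C: 352.3×2.12×8.5 = 6348.4 J
Heat released by water cooling to 0 °C: 65.2×4.19×38.7 = 10572 J
10572 J < 6348.4 + 352.3×338.0 = 125425.8 J, so not all ice melts; final T = 0 °C.
Heat left for melting: 10572 − 6348.4 = 4223.6 J
Mass melted = 4223.6 / 338.0 = 12.50 g
Ice remaining = 352.3 − 12.50 = 339.80 g

m_ice remaining = 340 g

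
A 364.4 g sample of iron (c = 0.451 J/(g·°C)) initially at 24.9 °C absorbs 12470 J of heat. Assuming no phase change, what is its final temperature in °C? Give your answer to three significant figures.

T_f = 101 °C

ΔT = q / (m c) = 12470 / (364.4 × 0.451) = 75.88 °C
T_f = 24.9 + 75.88 = 100.78 °C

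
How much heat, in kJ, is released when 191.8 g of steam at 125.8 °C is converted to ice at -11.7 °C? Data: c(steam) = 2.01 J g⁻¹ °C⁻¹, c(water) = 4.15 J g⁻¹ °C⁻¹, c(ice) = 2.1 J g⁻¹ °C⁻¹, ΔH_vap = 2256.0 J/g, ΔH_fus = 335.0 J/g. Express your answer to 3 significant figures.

q = 591 kJ

q1 (cool steam 125.8→100 °C): 191.8 × 2.01 × 25.8 = 9946 J
q2 (condense at 100 °C): 191.8 × 2256.0 = 432701 J
q3 (cool water 100→0 °C): 191.8 × 4.15 × 100.0 = 79597 J
q4 (freeze at 0 °C): 191.8 × 335.0 = 64253 J
q5 (cool ice 0→-11.7 °C): 191.8 × 2.1 × 11.7 = 4713 J
Total: 9946 + 432701 + 79597 + 64253 + 4713 = 591210 J = 591 kJ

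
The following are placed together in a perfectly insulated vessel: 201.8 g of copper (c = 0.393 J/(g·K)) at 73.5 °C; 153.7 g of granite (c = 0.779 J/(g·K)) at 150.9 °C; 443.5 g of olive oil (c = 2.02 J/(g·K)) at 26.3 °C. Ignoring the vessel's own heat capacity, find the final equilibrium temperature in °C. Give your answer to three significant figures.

T_f = 43.3 °C

Σ mᵢcᵢ(T − Tᵢ) = 0  ⇒  T = Σ mᵢcᵢTᵢ / Σ mᵢcᵢ
Σ mᵢcᵢ = 201.8×0.393 + 153.7×0.779 + 443.5×2.02 = 1094.9097
Σ mᵢcᵢTᵢ = 79.3074×73.5 + 119.7323×150.9 + 895.87×26.3 = 47458
T = 47458 / 1094.9097 = 43.34 °C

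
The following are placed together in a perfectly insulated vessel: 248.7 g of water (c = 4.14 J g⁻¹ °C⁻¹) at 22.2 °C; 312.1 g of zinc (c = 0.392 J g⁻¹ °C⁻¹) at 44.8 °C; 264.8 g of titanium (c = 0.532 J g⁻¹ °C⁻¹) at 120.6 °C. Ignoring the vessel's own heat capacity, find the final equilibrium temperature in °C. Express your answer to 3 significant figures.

T_f = 35.1 °C

Σ mᵢcᵢ(T − Tᵢ) = 0  ⇒  T = Σ mᵢcᵢTᵢ / Σ mᵢcᵢ
Σ mᵢcᵢ = 248.7×4.14 + 312.1×0.392 + 264.8×0.532 = 1292.8348
Σ mᵢcᵢTᵢ = 1029.618×22.2 + 122.3432×44.8 + 140.8736×120.6 = 45328
T = 45328 / 1292.8348 = 35.06 °C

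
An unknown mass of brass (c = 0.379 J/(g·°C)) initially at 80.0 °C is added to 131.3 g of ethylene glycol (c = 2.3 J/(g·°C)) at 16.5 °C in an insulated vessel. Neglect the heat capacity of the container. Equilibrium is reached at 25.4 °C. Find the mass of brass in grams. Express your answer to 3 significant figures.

m = 130 g

q_gained = (131.3 × 2.3) × (25.4 − 16.5) = 2688 J
q_lost = m × 0.379 × (80.0 − 25.4) = 20.6934 m
m = 2688 / 20.6934 = 130 g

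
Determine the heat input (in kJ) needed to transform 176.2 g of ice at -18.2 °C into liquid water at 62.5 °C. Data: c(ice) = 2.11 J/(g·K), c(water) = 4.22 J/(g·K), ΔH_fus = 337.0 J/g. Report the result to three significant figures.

q1 (heat ice -18.2→0.0 °C): 176.2 × 2.11 × 18.2 = 6766 J
q2 (melt at 0 °C): 176.2 × 337.0 = 59379 J
q3 (heat water 0.0→62.5 °C): 176.2 × 4.22 × 62.5 = 46473 J
Total: 6766 + 59379 + 46473 = 112618 J = 113 kJ

q = 113 kJ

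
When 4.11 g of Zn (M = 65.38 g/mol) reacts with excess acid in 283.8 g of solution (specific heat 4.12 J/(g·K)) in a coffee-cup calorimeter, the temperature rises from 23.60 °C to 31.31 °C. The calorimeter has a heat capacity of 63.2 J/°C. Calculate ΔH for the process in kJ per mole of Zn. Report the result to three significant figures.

|ΔT| = |31.31 − 23.60| = 7.71 °C
|q_surr| = (283.8 × 4.12 + 63.2) × 7.71 = 1232.456 × 7.71 = 9502 J
n(Zn) = 4.11 / 65.38 = 0.06286 mol
Temperature rose, so q_rxn = −|q_surr| = -9.502 kJ
ΔH = q_rxn / n = -151.2 kJ/mol

ΔH = -151 kJ/mol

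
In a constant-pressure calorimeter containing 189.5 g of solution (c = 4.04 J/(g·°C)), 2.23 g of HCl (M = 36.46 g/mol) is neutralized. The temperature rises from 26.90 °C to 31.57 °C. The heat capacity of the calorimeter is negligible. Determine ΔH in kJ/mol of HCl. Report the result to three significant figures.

|ΔT| = |31.57 − 26.90| = 4.67 °C
|q_surr| = (189.5 × 4.04) × 4.67 = 765.58 × 4.67 = 3575 J
n(HCl) = 2.23 / 36.46 = 0.06116 mol
Temperature rose, so q_rxn = −|q_surr| = -3.575 kJ
ΔH = q_rxn / n = -58.45 kJ/mol

ΔH = -58.5 kJ/mol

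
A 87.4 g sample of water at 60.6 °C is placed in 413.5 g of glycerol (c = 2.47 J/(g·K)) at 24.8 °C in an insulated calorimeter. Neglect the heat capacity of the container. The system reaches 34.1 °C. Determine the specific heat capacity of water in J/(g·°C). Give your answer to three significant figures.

q_gained = (413.5 × 2.47) × (34.1 − 24.8) = 9499 J
q_lost = 87.4 × c × (60.6 − 34.1) = 2316.1 c
Set equal: c = 9499 / 2316.1 = 4.10 J/(g·°C)

c = 4.10 J/(g·°C)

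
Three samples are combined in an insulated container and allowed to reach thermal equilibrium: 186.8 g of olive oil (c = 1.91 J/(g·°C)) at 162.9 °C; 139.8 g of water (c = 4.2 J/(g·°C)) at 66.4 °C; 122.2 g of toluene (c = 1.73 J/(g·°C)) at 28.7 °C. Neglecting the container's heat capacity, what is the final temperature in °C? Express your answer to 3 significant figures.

T_f = 89.3 °C

Σ mᵢcᵢ(T − Tᵢ) = 0  ⇒  T = Σ mᵢcᵢTᵢ / Σ mᵢcᵢ
Σ mᵢcᵢ = 186.8×1.91 + 139.8×4.2 + 122.2×1.73 = 1155.354
Σ mᵢcᵢTᵢ = 356.788×162.9 + 587.16×66.4 + 211.406×28.7 = 103180
T = 103180 / 1155.354 = 89.31 °C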